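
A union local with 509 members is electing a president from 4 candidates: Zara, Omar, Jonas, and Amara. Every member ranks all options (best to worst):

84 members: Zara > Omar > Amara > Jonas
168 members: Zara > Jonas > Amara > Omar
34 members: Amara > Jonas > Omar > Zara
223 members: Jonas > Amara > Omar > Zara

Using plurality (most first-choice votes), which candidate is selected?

Zara

First-place votes: Zara 252, Omar 0, Jonas 223, Amara 34.
Zara has the most first-place votes.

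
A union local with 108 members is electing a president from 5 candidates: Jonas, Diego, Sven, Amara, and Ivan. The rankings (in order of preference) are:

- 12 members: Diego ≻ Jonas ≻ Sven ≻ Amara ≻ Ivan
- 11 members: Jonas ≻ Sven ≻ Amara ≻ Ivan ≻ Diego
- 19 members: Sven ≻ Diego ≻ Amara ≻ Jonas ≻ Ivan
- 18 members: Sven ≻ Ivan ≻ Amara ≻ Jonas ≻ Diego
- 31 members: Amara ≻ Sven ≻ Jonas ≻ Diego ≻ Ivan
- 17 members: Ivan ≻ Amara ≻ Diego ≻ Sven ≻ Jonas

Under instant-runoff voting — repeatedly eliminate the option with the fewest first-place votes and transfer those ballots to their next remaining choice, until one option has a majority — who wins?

Sven

Round 1: Jonas 11, Diego 12, Sven 37, Amara 31, Ivan 17. Eliminate Jonas.
Round 2: Diego 12, Sven 48, Amara 31, Ivan 17. Eliminate Diego.
Round 3: Sven 60, Amara 31, Ivan 17. Sven has a majority.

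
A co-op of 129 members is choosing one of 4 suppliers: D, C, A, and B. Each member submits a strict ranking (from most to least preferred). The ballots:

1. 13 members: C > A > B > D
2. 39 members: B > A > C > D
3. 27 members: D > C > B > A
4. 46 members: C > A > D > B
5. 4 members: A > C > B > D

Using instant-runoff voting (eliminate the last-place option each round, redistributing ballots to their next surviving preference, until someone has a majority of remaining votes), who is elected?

Round 1: D 27, C 59, A 4, B 39. Eliminate A.
Round 2: D 27, C 63, B 39. Eliminate D.
Round 3: C 90, B 39. C has a majority.

C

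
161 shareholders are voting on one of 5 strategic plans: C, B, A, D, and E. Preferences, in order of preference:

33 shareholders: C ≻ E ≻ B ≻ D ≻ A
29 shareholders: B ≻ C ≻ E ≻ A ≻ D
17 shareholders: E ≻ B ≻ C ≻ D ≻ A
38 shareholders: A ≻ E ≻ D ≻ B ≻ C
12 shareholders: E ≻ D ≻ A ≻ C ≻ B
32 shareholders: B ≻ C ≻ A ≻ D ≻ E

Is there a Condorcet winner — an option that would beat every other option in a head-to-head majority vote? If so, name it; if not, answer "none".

none

Checking pairwise contests:
B beats C 116–45.
E beats B 100–61.
C beats A 111–50.
C beats D 111–50.
C beats E 94–67.
Every option loses at least one head-to-head, so there is no Condorcet winner.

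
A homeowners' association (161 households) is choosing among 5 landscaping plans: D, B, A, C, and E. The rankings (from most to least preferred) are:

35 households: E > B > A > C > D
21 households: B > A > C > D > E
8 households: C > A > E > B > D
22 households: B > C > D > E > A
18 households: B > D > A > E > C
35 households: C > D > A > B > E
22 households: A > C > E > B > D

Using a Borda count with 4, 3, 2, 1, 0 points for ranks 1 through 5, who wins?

D: 35·0 + 21·1 + 8·0 + 22·2 + 18·3 + 35·3 + 22·0 = 224
B: 35·3 + 21·4 + 8·1 + 22·4 + 18·4 + 35·1 + 22·1 = 414
A: 35·2 + 21·3 + 8·3 + 22·0 + 18·2 + 35·2 + 22·4 = 351
C: 35·1 + 21·2 + 8·4 + 22·3 + 18·0 + 35·4 + 22·3 = 381
E: 35·4 + 21·0 + 8·2 + 22·1 + 18·1 + 35·0 + 22·2 = 240
B has the highest Borda score (414).

B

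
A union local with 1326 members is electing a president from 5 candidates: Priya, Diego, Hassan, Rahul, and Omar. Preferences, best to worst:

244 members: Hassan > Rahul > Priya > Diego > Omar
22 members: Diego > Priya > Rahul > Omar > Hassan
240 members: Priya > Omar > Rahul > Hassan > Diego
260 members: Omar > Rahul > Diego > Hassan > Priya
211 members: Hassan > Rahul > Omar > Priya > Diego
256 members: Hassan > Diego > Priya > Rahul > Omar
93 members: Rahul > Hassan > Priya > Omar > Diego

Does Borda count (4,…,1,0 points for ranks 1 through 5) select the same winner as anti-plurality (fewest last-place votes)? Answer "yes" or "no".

Borda — scores: Priya 2423, Diego 1620, Hassan 3623, Rahul 3297, Omar 2297. Winner: Hassan.
Anti-plurality — last-place votes: Priya 260, Diego 544, Hassan 22, Rahul 0, Omar 500. Winner: Rahul.
The two methods disagree.

no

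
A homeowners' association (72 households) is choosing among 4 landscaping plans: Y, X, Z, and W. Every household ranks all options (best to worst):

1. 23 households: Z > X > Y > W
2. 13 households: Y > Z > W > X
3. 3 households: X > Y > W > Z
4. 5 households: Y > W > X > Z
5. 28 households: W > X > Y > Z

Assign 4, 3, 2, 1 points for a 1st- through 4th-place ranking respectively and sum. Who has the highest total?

X

Y: 23·2 + 13·4 + 3·3 + 5·4 + 28·2 = 183
X: 23·3 + 13·1 + 3·4 + 5·2 + 28·3 = 188
Z: 23·4 + 13·3 + 3·1 + 5·1 + 28·1 = 167
W: 23·1 + 13·2 + 3·2 + 5·3 + 28·4 = 182
X has the highest Borda score (188).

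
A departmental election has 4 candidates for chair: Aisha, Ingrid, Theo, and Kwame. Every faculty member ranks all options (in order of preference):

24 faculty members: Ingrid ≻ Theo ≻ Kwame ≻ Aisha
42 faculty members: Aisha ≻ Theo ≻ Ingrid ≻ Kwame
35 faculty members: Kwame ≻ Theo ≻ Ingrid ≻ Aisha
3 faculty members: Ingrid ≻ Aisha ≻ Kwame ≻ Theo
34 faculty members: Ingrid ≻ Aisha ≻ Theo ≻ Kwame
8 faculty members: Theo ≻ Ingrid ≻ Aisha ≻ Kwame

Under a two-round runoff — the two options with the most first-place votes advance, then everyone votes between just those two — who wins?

Ingrid

Round 1 first-place votes: Aisha 42, Ingrid 61, Theo 8, Kwame 35.
Ingrid and Aisha advance.
Runoff: Ingrid is preferred to Aisha by 104 voters; Aisha by 42.
Ingrid wins the runoff.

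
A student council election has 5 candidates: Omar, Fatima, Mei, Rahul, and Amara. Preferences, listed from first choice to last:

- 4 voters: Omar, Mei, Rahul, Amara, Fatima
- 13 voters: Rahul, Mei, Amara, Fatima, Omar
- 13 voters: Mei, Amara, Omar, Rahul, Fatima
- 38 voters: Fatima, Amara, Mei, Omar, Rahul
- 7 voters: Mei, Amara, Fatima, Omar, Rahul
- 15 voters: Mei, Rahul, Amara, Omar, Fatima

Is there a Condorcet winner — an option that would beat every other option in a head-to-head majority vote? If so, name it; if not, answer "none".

Mei vs Omar: 86–4 for Mei.
Mei vs Fatima: 52–38 for Mei.
Mei vs Rahul: 77–13 for Mei.
Mei vs Amara: 52–38 for Mei.
Mei beats every other option head-to-head.

Mei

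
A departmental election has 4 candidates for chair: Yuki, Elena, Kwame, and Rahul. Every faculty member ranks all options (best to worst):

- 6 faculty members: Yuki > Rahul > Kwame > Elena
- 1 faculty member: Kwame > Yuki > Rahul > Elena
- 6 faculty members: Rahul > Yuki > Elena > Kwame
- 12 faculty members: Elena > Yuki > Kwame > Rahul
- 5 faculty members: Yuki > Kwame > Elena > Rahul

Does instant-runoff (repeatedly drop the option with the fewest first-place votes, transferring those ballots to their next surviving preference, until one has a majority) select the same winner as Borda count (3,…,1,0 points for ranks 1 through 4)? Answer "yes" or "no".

Instant-runoff — R1 Yuki 11, Elena 12, Kwame 1, Rahul 6 (Kwame out); R2 Yuki 12, Elena 12, Rahul 6 (Rahul out); R3 Yuki 18, Elena 12 (Yuki winner). Winner: Yuki.
Borda — scores: Yuki 71, Elena 47, Kwame 31, Rahul 31. Winner: Yuki.
The two methods agree.

yes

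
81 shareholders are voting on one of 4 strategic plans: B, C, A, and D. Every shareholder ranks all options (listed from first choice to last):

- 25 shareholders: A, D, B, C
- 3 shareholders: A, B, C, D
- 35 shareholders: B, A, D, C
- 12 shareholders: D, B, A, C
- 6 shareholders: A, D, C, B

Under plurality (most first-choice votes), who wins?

B

First-place votes: B 35, C 0, A 34, D 12.
B has the most first-place votes.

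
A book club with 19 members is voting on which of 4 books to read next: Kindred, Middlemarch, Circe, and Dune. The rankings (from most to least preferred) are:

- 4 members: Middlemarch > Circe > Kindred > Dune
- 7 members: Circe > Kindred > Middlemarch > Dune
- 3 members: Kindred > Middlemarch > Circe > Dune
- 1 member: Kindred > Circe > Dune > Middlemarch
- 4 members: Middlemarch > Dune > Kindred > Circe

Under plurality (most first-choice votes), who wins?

Middlemarch

First-place votes: Kindred 4, Middlemarch 8, Circe 7, Dune 0.
Middlemarch has the most first-place votes.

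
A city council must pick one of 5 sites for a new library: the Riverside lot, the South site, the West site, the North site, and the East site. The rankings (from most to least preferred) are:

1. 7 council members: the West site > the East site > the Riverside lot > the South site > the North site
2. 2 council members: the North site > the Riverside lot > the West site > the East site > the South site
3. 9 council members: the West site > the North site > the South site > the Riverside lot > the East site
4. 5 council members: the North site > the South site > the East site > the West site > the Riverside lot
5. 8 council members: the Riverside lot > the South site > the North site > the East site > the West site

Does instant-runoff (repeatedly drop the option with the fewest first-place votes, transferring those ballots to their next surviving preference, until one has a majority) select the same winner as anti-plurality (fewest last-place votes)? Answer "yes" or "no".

Instant-runoff — R1 the Riverside lot 8, the South site 0, the West site 16, the North site 7, the East site 0 (the West site winner). Winner: the West site.
Anti-plurality — last-place votes: the Riverside lot 5, the South site 2, the West site 8, the North site 7, the East site 9. Winner: the South site.
The two methods disagree.

no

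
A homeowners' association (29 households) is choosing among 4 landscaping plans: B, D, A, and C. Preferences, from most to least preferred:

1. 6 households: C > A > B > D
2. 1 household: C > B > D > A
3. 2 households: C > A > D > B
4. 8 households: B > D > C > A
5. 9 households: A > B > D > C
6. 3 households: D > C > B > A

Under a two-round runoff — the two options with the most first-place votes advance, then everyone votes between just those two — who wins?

Round 1 first-place votes: B 8, D 3, A 9, C 9.
C and A advance.
Runoff: C is preferred to A by 20 voters; A by 9.
C wins the runoff.

C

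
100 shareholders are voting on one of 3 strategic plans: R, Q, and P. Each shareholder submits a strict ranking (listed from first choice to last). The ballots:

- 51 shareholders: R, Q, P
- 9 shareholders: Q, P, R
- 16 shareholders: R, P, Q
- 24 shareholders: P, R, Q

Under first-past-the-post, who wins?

R

First-place votes: R 67, Q 9, P 24.
R has the most first-place votes.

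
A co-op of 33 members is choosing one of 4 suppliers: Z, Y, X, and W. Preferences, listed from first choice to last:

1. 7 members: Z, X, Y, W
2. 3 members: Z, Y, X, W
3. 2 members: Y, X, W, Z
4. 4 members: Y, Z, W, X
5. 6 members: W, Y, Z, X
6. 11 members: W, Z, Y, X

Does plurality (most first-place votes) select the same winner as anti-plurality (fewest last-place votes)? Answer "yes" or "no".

no

Plurality — first-place votes: Z 10, Y 6, X 0, W 17. Winner: W.
Anti-plurality — last-place votes: Z 2, Y 0, X 21, W 10. Winner: Y.
The two methods disagree.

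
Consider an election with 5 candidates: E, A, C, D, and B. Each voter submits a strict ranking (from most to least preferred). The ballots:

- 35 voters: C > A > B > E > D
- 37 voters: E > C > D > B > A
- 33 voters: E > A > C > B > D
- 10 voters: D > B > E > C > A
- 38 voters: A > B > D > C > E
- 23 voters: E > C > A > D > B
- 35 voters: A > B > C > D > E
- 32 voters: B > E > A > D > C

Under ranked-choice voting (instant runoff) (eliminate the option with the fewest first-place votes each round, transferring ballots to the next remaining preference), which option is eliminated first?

D

Round 1: E 93, A 73, C 35, D 10, B 32. Eliminate D.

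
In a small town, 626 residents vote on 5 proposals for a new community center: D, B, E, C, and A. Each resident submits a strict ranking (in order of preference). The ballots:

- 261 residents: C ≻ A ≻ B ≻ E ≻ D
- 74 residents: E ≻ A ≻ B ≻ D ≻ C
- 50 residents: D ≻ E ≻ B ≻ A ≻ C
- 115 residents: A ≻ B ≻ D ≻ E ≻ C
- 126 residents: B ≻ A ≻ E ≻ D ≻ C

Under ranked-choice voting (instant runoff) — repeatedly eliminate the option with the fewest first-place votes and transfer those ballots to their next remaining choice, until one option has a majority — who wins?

B

Round 1: D 50, B 126, E 74, C 261, A 115. Eliminate D.
Round 2: B 126, E 124, C 261, A 115. Eliminate A.
Round 3: B 241, E 124, C 261. Eliminate E.
Round 4: B 365, C 261. B has a majority.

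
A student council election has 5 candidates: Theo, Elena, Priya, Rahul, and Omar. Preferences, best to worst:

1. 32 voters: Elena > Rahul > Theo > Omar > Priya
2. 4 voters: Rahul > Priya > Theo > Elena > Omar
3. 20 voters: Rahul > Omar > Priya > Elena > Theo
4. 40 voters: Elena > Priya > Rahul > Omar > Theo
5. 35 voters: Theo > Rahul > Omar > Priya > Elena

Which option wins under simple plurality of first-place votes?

Elena

First-place votes: Theo 35, Elena 72, Priya 0, Rahul 24, Omar 0.
Elena has the most first-place votes.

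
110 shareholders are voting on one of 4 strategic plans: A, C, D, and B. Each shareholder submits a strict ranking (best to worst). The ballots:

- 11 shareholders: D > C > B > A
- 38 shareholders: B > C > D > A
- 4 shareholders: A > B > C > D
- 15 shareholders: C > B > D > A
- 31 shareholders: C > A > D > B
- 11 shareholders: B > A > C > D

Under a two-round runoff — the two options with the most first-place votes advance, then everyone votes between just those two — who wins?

Round 1 first-place votes: A 4, C 46, D 11, B 49.
B and C advance.
Runoff: B is preferred to C by 53 voters; C by 57.
C wins the runoff.

C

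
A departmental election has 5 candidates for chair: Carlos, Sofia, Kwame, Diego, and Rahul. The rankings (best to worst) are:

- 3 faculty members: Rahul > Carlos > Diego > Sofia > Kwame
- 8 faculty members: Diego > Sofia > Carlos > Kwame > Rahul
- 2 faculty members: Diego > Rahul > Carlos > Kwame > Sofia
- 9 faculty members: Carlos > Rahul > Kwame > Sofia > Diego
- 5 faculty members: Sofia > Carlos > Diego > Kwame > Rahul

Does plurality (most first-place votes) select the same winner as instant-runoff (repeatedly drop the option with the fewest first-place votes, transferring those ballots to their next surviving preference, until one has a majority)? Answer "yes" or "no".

Plurality — first-place votes: Carlos 9, Sofia 5, Kwame 0, Diego 10, Rahul 3. Winner: Diego.
Instant-runoff — R1 Carlos 9, Sofia 5, Kwame 0, Diego 10, Rahul 3 (Kwame out); R2 Carlos 9, Sofia 5, Diego 10, Rahul 3 (Rahul out); R3 Carlos 12, Sofia 5, Diego 10 (Sofia out); R4 Carlos 17, Diego 10 (Carlos winner). Winner: Carlos.
The two methods disagree.

no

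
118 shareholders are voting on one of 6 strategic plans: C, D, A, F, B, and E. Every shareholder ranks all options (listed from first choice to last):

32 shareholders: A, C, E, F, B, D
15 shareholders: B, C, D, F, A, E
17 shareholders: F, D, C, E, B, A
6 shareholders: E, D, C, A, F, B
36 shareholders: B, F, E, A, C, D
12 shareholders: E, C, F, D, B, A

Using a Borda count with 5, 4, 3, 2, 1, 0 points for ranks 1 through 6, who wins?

C: 32·4 + 15·4 + 17·3 + 6·3 + 36·1 + 12·4 = 341
D: 32·0 + 15·3 + 17·4 + 6·4 + 36·0 + 12·2 = 161
A: 32·5 + 15·1 + 17·0 + 6·2 + 36·2 + 12·0 = 259
F: 32·2 + 15·2 + 17·5 + 6·1 + 36·4 + 12·3 = 365
B: 32·1 + 15·5 + 17·1 + 6·0 + 36·5 + 12·1 = 316
E: 32·3 + 15·0 + 17·2 + 6·5 + 36·3 + 12·5 = 328
F has the highest Borda score (365).

F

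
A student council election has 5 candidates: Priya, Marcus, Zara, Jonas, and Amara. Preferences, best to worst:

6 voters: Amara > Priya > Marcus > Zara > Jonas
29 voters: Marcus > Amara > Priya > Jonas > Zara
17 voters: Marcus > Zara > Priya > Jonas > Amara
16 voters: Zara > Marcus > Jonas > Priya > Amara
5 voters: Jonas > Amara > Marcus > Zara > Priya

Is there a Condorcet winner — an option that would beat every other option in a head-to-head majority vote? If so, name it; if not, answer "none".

Marcus vs Priya: 67–6 for Marcus.
Marcus vs Zara: 57–16 for Marcus.
Marcus vs Jonas: 68–5 for Marcus.
Marcus vs Amara: 62–11 for Marcus.
Marcus beats every other option head-to-head.

Marcus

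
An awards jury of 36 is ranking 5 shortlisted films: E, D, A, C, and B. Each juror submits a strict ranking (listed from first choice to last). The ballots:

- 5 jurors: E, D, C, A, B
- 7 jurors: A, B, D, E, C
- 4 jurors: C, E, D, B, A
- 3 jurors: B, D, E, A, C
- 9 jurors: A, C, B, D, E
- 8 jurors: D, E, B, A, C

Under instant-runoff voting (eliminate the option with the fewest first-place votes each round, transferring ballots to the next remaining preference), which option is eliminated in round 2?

Round 1: E 5, D 8, A 16, C 4, B 3. Eliminate B.
Round 2: E 5, D 11, A 16, C 4. Eliminate C.

C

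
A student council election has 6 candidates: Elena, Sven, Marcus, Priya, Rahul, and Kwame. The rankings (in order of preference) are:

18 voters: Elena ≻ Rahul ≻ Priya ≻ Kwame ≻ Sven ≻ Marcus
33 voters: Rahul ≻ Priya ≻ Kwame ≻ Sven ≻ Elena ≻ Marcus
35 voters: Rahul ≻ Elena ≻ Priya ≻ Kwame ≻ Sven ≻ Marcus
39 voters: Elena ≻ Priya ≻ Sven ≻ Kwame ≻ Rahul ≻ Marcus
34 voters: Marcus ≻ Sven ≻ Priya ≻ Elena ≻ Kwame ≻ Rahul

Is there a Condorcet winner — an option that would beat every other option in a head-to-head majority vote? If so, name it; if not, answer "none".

Elena vs Sven: 92–67 for Elena.
Elena vs Marcus: 125–34 for Elena.
Elena vs Priya: 92–67 for Elena.
Elena vs Rahul: 91–68 for Elena.
Elena vs Kwame: 126–33 for Elena.
Elena beats every other option head-to-head.

Elena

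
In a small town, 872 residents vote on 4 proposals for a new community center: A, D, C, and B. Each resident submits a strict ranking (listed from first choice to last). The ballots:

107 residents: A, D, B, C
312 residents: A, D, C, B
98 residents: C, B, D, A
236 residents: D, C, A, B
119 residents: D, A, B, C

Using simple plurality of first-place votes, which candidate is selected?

First-place votes: A 419, D 355, C 98, B 0.
A has the most first-place votes.

A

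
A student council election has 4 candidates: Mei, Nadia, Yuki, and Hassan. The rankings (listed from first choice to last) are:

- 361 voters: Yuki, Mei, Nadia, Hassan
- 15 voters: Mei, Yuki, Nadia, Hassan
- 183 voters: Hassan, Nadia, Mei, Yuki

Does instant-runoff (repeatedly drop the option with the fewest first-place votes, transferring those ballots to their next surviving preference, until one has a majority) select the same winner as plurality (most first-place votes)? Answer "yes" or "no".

yes

Instant-runoff — R1 Mei 15, Nadia 0, Yuki 361, Hassan 183 (Yuki winner). Winner: Yuki.
Plurality — first-place votes: Mei 15, Nadia 0, Yuki 361, Hassan 183. Winner: Yuki.
The two methods agree.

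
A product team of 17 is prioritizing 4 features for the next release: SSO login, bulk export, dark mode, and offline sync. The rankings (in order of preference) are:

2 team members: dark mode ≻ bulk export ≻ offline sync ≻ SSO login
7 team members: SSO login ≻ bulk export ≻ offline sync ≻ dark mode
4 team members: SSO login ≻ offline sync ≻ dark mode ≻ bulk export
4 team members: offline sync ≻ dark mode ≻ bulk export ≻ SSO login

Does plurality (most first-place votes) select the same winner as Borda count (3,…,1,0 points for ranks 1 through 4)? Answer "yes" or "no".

yes

Plurality — first-place votes: SSO login 11, bulk export 0, dark mode 2, offline sync 4. Winner: SSO login.
Borda — scores: SSO login 33, bulk export 22, dark mode 18, offline sync 29. Winner: SSO login.
The two methods agree.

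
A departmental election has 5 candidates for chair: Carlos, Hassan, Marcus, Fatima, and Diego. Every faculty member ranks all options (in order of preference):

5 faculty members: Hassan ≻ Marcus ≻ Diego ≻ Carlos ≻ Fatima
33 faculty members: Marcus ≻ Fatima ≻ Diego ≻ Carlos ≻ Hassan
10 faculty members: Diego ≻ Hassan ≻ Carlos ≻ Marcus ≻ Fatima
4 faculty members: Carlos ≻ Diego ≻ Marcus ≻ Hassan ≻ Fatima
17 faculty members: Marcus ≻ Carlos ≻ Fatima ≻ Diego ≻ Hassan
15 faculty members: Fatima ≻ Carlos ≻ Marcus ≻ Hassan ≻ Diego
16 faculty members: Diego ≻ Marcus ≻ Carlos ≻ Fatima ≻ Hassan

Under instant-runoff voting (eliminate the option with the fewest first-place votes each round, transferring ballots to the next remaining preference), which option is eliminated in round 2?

Round 1: Carlos 4, Hassan 5, Marcus 50, Fatima 15, Diego 26. Eliminate Carlos.
Round 2: Hassan 5, Marcus 50, Fatima 15, Diego 30. Eliminate Hassan.

Hassan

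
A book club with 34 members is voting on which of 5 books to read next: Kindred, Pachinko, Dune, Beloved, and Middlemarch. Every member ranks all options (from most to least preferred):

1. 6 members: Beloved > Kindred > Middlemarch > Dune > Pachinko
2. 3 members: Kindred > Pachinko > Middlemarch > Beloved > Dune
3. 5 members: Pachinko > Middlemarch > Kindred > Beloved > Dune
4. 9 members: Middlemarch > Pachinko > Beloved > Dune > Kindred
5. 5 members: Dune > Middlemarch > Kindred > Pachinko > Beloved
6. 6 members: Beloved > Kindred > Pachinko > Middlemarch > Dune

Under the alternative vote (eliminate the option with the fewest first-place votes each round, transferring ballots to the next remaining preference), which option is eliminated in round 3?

Round 1: Kindred 3, Pachinko 5, Dune 5, Beloved 12, Middlemarch 9. Eliminate Kindred.
Round 2: Pachinko 8, Dune 5, Beloved 12, Middlemarch 9. Eliminate Dune.
Round 3: Pachinko 8, Beloved 12, Middlemarch 14. Eliminate Pachinko.

Pachinko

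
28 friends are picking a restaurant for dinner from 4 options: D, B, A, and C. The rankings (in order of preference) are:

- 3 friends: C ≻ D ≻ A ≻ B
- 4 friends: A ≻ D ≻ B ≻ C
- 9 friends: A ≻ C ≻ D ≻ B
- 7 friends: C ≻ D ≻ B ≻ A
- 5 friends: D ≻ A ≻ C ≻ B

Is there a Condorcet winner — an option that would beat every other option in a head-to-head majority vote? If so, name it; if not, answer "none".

none

Checking pairwise contests:
C beats D 19–9.
D beats B 28–0.
D beats A 15–13.
A beats C 18–10.
Every option loses at least one head-to-head, so there is no Condorcet winner.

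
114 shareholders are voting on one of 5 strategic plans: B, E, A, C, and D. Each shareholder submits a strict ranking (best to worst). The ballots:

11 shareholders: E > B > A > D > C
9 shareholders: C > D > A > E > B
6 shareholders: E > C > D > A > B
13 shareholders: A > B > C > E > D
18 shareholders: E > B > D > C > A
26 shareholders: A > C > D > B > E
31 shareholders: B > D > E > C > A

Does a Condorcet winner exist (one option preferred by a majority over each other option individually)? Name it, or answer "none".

B vs E: 70–44 for B.
B vs A: 60–54 for B.
B vs C: 73–41 for B.
B vs D: 73–41 for B.
B beats every other option head-to-head.

B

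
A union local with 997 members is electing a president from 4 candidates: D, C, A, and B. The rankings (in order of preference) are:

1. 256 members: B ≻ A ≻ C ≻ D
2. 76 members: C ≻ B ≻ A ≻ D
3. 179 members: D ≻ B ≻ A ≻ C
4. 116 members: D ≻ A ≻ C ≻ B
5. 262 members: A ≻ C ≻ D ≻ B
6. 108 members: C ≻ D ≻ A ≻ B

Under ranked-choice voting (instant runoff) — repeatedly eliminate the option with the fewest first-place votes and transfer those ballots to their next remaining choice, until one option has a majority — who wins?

Round 1: D 295, C 184, A 262, B 256. Eliminate C.
Round 2: D 403, A 262, B 332. Eliminate A.
Round 3: D 665, B 332. D has a majority.

D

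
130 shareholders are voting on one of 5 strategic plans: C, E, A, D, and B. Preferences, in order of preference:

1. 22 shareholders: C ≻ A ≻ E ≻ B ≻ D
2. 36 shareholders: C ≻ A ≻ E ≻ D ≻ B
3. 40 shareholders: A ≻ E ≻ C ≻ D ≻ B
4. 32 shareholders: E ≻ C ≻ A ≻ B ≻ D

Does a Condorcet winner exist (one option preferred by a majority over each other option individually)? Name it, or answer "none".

none

Checking pairwise contests:
E beats C 72–58.
A beats E 98–32.
C beats A 90–40.
C beats D 130–0.
C beats B 130–0.
Every option loses at least one head-to-head, so there is no Condorcet winner.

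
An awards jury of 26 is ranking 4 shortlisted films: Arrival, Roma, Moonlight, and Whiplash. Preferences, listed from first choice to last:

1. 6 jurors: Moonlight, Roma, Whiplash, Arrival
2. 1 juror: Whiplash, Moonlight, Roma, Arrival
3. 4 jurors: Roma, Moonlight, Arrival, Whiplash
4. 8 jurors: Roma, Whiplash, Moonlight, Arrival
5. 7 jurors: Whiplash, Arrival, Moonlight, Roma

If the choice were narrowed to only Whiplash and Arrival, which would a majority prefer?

Voters preferring Whiplash to Arrival: 22; preferring Arrival to Whiplash: 4.
Whiplash wins the head-to-head.

Whiplash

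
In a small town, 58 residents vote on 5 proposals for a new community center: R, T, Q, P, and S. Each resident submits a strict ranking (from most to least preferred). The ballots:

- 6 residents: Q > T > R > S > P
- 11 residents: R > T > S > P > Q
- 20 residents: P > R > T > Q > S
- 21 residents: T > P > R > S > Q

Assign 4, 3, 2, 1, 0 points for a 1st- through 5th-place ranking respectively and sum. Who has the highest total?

T

R: 6·2 + 11·4 + 20·3 + 21·2 = 158
T: 6·3 + 11·3 + 20·2 + 21·4 = 175
Q: 6·4 + 11·0 + 20·1 + 21·0 = 44
P: 6·0 + 11·1 + 20·4 + 21·3 = 154
S: 6·1 + 11·2 + 20·0 + 21·1 = 49
T has the highest Borda score (175).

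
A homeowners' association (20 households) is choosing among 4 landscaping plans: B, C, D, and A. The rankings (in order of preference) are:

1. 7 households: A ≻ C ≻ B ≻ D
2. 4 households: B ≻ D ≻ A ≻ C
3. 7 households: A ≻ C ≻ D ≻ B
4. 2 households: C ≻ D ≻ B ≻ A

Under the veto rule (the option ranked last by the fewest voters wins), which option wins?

Last-place votes: B 7, C 4, D 7, A 2.
A is ranked last by the fewest voters, so A wins.

A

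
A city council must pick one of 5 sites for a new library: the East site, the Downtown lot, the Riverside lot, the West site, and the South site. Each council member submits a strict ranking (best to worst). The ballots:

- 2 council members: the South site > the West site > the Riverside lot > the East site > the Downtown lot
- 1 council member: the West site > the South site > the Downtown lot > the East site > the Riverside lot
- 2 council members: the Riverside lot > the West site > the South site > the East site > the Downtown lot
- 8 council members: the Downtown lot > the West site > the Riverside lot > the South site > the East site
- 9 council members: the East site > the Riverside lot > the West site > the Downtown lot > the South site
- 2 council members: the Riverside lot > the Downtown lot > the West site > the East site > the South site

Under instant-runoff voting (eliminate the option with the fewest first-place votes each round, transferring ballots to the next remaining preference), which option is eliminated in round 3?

Round 1: the East site 9, the Downtown lot 8, the Riverside lot 4, the West site 1, the South site 2. Eliminate the West site.
Round 2: the East site 9, the Downtown lot 8, the Riverside lot 4, the South site 3. Eliminate the South site.
Round 3: the East site 9, the Downtown lot 9, the Riverside lot 6. Eliminate the Riverside lot.

the Riverside lot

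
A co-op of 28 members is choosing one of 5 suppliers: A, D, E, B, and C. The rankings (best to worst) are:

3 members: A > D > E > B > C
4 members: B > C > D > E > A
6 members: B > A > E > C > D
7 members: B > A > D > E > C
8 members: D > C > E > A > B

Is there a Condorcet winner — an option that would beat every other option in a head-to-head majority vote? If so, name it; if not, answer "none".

B vs A: 17–11 for B.
B vs D: 17–11 for B.
B vs E: 17–11 for B.
B vs C: 20–8 for B.
B beats every other option head-to-head.

B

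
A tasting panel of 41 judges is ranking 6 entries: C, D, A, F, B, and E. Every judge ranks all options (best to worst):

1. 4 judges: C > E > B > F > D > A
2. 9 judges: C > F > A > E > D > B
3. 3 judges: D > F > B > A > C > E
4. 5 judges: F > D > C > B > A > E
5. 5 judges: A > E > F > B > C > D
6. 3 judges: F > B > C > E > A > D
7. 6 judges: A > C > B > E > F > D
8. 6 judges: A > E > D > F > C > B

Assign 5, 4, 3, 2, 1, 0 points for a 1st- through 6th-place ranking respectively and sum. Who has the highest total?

F

C: 4·5 + 9·5 + 3·1 + 5·3 + 5·1 + 3·3 + 6·4 + 6·1 = 127
D: 4·1 + 9·1 + 3·5 + 5·4 + 5·0 + 3·0 + 6·0 + 6·3 = 66
A: 4·0 + 9·3 + 3·2 + 5·1 + 5·5 + 3·1 + 6·5 + 6·5 = 126
F: 4·2 + 9·4 + 3·4 + 5·5 + 5·3 + 3·5 + 6·1 + 6·2 = 129
B: 4·3 + 9·0 + 3·3 + 5·2 + 5·2 + 3·4 + 6·3 + 6·0 = 71
E: 4·4 + 9·2 + 3·0 + 5·0 + 5·4 + 3·2 + 6·2 + 6·4 = 96
F has the highest Borda score (129).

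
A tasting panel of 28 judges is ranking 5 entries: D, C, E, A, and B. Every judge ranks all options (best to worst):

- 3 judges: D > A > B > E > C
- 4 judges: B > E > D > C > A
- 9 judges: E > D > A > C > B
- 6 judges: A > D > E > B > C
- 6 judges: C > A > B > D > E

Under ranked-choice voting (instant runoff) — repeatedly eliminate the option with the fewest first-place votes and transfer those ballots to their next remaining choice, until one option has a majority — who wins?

A

Round 1: D 3, C 6, E 9, A 6, B 4. Eliminate D.
Round 2: C 6, E 9, A 9, B 4. Eliminate B.
Round 3: C 6, E 13, A 9. Eliminate C.
Round 4: E 13, A 15. A has a majority.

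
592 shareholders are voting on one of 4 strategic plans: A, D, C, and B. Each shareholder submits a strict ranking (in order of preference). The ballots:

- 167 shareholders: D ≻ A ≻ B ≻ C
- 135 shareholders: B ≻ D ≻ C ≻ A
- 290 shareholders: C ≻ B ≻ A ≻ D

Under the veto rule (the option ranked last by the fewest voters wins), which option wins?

Last-place votes: A 135, D 290, C 167, B 0.
B is ranked last by the fewest voters, so B wins.

B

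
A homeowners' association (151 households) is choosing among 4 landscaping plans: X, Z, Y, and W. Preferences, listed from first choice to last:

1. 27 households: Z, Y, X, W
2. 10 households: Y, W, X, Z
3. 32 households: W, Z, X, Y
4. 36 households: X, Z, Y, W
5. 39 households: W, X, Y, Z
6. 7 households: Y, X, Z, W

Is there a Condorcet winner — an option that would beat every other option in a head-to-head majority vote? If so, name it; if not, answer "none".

none

Checking pairwise contests:
W beats X 81–70.
X beats Z 92–59.
X beats Y 107–44.
Y beats W 80–71.
Every option loses at least one head-to-head, so there is no Condorcet winner.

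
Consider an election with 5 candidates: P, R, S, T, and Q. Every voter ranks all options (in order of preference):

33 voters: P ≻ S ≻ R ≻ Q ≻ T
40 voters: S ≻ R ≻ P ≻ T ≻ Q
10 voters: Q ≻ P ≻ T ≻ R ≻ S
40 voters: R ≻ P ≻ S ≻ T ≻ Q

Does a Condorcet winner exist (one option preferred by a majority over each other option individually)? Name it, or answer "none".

Checking pairwise contests:
R beats P 80–43.
S beats R 73–50.
P beats S 83–40.
P beats T 123–0.
P beats Q 113–10.
Every option loses at least one head-to-head, so there is no Condorcet winner.

none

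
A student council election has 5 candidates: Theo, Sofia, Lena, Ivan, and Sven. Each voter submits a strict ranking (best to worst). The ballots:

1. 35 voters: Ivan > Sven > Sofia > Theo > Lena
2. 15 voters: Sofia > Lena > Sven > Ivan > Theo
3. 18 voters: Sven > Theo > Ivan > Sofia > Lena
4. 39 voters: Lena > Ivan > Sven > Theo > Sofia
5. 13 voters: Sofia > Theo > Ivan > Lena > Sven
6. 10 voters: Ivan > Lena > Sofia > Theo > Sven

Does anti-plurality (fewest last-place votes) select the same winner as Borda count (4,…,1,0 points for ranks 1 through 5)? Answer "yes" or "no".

yes

Anti-plurality — last-place votes: Theo 15, Sofia 39, Lena 53, Ivan 0, Sven 23. Winner: Ivan.
Borda — scores: Theo 177, Sofia 220, Lena 244, Ivan 374, Sven 285. Winner: Ivan.
The two methods agree.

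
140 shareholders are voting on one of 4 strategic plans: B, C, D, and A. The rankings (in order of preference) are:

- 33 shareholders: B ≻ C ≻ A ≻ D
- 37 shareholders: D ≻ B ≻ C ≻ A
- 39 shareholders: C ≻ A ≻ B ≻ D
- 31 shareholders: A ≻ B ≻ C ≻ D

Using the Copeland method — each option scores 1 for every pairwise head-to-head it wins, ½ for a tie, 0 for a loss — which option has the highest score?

B

B: beats C and D; ties A → score 2.5.
C: beats D and A; loses to B → score 2.
D: loses to B, C, and A → score 0.
A: beats D; ties B; loses to C → score 1.5.
B has the best pairwise record.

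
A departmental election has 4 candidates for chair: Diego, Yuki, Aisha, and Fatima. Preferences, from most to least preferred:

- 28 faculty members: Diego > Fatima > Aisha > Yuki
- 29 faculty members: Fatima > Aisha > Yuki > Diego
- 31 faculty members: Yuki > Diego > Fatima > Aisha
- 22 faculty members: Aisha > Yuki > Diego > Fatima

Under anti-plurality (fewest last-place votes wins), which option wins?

Fatima

Last-place votes: Diego 29, Yuki 28, Aisha 31, Fatima 22.
Fatima is ranked last by the fewest voters, so Fatima wins.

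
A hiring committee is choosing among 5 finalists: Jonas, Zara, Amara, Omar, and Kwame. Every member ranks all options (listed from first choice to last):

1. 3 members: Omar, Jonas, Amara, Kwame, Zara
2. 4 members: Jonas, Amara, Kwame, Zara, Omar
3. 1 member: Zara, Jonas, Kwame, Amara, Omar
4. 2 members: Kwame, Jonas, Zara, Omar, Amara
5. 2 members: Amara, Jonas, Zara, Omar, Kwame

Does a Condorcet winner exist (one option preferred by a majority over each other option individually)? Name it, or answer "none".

Jonas

Jonas vs Zara: 11–1 for Jonas.
Jonas vs Amara: 10–2 for Jonas.
Jonas vs Omar: 9–3 for Jonas.
Jonas vs Kwame: 10–2 for Jonas.
Jonas beats every other option head-to-head.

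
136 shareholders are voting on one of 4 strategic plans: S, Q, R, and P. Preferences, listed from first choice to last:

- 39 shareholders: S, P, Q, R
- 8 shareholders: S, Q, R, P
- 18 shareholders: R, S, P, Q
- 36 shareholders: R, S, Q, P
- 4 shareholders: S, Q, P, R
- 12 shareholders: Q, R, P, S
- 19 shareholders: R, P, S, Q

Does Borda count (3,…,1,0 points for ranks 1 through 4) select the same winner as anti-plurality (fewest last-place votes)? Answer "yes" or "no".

yes

Borda — scores: S 280, Q 135, R 251, P 150. Winner: S.
Anti-plurality — last-place votes: S 12, Q 37, R 43, P 44. Winner: S.
The two methods agree.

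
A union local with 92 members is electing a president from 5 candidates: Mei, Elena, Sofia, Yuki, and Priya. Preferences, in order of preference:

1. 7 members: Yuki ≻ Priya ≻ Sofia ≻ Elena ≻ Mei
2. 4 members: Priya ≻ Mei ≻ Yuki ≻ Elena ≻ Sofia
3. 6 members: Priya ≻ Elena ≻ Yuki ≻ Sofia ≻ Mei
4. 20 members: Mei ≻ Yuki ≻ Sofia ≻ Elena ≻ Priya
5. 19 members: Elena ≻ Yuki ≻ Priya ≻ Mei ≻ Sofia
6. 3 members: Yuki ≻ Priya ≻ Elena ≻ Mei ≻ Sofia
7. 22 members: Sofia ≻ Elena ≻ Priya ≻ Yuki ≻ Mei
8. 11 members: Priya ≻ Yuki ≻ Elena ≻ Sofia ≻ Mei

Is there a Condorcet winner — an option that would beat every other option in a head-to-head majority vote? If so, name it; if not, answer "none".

Checking pairwise contests:
Elena beats Mei 68–24.
Sofia beats Elena 49–43.
Yuki beats Sofia 70–22.
Elena beats Yuki 47–45.
Elena beats Priya 61–31.
Every option loses at least one head-to-head, so there is no Condorcet winner.

none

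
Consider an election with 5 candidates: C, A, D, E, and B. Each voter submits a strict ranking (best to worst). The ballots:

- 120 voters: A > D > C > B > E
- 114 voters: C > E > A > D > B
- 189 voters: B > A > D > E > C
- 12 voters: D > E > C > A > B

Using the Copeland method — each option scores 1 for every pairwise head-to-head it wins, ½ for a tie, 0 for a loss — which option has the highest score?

C: beats E and B; loses to A and D → score 2.
A: beats C, D, E, and B → score 4.
D: beats C, E, and B; loses to A → score 3.
E: loses to C, A, D, and B → score 0.
B: beats E; loses to C, A, and D → score 1.
A has the best pairwise record.

A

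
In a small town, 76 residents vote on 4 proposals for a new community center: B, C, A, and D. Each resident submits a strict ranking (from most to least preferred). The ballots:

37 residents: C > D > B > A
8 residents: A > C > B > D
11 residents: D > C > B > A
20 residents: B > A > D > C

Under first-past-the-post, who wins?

C

First-place votes: B 20, C 37, A 8, D 11.
C has the most first-place votes.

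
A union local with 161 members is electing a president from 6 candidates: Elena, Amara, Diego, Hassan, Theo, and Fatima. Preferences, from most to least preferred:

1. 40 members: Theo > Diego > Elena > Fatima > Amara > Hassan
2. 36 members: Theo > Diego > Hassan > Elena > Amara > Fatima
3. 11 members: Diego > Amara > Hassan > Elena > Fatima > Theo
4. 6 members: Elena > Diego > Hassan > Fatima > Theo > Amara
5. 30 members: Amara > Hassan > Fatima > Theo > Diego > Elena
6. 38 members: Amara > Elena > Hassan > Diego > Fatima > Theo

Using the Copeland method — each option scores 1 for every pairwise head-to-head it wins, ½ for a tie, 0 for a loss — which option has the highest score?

Diego

Elena: beats Amara, Hassan, and Fatima; loses to Diego and Theo → score 3.
Amara: beats Hassan and Fatima; loses to Elena, Diego, and Theo → score 2.
Diego: beats Elena, Amara, Hassan, and Fatima; loses to Theo → score 4.
Hassan: beats Theo and Fatima; loses to Elena, Amara, and Diego → score 2.
Theo: beats Elena, Amara, and Diego; loses to Hassan and Fatima → score 3.
Fatima: beats Theo; loses to Elena, Amara, Diego, and Hassan → score 1.
Diego has the best pairwise record.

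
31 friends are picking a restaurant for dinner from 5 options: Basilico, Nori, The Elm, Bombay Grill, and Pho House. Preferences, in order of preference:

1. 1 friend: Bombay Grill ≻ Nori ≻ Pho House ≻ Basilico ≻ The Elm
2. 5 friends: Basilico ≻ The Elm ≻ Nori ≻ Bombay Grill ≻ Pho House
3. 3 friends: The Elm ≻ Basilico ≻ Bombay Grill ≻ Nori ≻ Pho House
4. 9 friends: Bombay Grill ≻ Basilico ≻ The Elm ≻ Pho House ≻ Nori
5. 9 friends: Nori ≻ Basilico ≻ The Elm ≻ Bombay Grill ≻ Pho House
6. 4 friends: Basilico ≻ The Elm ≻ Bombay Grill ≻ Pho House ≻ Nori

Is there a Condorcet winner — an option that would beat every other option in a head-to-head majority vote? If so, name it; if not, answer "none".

Basilico vs Nori: 21–10 for Basilico.
Basilico vs The Elm: 28–3 for Basilico.
Basilico vs Bombay Grill: 21–10 for Basilico.
Basilico vs Pho House: 30–1 for Basilico.
Basilico beats every other option head-to-head.

Basilico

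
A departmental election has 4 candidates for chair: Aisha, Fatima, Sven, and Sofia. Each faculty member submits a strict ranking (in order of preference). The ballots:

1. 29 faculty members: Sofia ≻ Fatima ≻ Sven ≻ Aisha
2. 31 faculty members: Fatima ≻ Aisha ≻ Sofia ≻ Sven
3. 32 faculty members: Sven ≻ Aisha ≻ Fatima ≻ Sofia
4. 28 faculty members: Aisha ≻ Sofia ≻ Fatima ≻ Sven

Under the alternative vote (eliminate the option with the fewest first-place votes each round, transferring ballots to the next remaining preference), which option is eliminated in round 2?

Fatima

Round 1: Aisha 28, Fatima 31, Sven 32, Sofia 29. Eliminate Aisha.
Round 2: Fatima 31, Sven 32, Sofia 57. Eliminate Fatima.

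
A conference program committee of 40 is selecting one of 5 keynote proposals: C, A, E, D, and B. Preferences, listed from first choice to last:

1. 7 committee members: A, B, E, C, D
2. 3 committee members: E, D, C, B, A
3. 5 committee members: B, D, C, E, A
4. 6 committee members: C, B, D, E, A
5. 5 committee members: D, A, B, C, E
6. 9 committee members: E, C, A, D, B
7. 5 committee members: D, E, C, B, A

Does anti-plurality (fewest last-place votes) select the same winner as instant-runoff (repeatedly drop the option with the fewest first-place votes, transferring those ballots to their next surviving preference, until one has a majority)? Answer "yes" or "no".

no

Anti-plurality — last-place votes: C 0, A 19, E 5, D 7, B 9. Winner: C.
Instant-runoff — R1 C 6, A 7, E 12, D 10, B 5 (B out); R2 C 6, A 7, E 12, D 15 (C out); R3 A 7, E 12, D 21 (D winner). Winner: D.
The two methods disagree.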